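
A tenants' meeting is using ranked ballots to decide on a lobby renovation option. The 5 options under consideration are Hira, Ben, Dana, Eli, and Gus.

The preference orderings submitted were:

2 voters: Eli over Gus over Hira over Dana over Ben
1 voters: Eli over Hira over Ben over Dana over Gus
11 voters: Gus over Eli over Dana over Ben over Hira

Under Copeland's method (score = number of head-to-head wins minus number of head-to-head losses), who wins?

Pairwise results:
  Hira vs Ben: Ben wins 11–3.
  Hira vs Dana: Dana wins 11–3.
  Hira vs Eli: Eli wins 14–0.
  Hira vs Gus: Gus wins 13–1.
  Ben vs Dana: Dana wins 13–1.
  Ben vs Eli: Eli wins 14–0.
  Ben vs Gus: Gus wins 13–1.
  Dana vs Eli: Eli wins 14–0.
  Dana vs Gus: Gus wins 13–1.
  Eli vs Gus: Gus wins 11–3.
Copeland scores (wins − losses):
  Hira: 0 − 4 = -4
  Ben: 1 − 3 = -2
  Dana: 2 − 2 = 0
  Eli: 3 − 1 = 2
  Gus: 4 − 0 = 4
Gus has the best Copeland score.

Gus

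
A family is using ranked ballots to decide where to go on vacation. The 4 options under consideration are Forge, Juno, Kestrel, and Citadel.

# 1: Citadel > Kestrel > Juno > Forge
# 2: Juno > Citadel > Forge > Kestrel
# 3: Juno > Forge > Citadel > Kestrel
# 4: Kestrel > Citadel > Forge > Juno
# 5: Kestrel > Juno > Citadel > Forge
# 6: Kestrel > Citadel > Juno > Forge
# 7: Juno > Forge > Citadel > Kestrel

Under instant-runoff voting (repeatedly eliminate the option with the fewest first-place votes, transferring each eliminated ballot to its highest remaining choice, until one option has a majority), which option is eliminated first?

Round 1: Juno 3, Kestrel 3, Citadel 1, Forge 0. Forge has the fewest and is eliminated.
Round 2: Juno 3, Kestrel 3, Citadel 1. Citadel has the fewest and is eliminated.
Round 3: Kestrel 4, Juno 3. Kestrel has a majority.

Forge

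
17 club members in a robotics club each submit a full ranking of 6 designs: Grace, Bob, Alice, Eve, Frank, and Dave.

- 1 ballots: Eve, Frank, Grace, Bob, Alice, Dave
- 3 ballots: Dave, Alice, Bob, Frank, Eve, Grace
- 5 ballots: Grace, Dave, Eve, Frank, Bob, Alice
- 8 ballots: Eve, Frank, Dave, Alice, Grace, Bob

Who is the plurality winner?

First-place vote totals:
  Grace: 5
  Bob: 0
  Alice: 0
  Eve: 9
  Frank: 0
  Dave: 3
Eve has the most first-place votes.

Eve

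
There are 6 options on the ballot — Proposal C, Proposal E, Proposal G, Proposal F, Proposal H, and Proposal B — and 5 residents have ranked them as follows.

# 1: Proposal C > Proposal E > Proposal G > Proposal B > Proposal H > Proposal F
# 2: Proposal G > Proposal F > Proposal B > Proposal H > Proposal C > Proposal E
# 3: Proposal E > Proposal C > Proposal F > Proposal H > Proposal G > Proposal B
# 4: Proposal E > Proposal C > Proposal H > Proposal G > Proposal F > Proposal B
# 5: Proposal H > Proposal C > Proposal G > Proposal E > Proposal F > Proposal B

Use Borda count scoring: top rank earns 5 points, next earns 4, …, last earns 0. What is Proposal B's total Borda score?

5

Borda scores:
  Proposal C: 5 + 1 + 4 + 4 + 4 = 18
  Proposal E: 4 + 0 + 5 + 5 + 2 = 16
  Proposal G: 3 + 5 + 1 + 2 + 3 = 14
  Proposal F: 0 + 4 + 3 + 1 + 1 = 9
  Proposal H: 1 + 2 + 2 + 3 + 5 = 13
  Proposal B: 2 + 3 + 0 + 0 + 0 = 5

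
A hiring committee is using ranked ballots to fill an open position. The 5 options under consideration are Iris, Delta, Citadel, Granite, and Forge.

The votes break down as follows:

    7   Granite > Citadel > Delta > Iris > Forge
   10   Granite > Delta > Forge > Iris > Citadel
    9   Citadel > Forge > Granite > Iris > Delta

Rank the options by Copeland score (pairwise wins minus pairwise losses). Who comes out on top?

Granite

Pairwise results:
  Iris vs Delta: Delta wins 17–9.
  Iris vs Citadel: Citadel wins 16–10.
  Iris vs Granite: Granite wins 26–0.
  Iris vs Forge: Forge wins 19–7.
  Delta vs Citadel: Citadel wins 16–10.
  Delta vs Granite: Granite wins 26–0.
  Delta vs Forge: Delta wins 17–9.
  Citadel vs Granite: Granite wins 17–9.
  Citadel vs Forge: Citadel wins 16–10.
  Granite vs Forge: Granite wins 17–9.
Copeland scores (wins − losses):
  Iris: 0 − 4 = -4
  Delta: 2 − 2 = 0
  Citadel: 3 − 1 = 2
  Granite: 4 − 0 = 4
  Forge: 1 − 3 = -2
Granite has the best Copeland score.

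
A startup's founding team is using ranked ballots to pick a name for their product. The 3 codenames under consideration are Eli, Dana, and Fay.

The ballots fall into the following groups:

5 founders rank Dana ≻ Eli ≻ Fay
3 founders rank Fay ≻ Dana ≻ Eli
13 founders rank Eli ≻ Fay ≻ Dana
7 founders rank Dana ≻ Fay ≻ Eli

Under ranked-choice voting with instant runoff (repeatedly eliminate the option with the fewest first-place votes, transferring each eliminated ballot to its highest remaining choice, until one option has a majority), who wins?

Round 1: Eli 13, Dana 12, Fay 3. Fay has the fewest and is eliminated.
Round 2: Dana 15, Eli 13. Dana has a majority.

Dana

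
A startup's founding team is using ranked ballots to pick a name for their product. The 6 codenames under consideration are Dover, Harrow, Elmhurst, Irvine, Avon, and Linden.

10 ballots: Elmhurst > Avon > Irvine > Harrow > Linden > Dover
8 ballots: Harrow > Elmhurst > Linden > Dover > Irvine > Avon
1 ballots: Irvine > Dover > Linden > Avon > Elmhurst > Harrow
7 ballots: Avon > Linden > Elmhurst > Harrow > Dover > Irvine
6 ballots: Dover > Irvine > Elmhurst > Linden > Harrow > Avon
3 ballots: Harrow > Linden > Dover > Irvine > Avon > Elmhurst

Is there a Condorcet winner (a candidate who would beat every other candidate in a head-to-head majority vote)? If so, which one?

Head-to-head results (35 voters total):
Dover vs Harrow: Harrow wins 28–7.
Dover vs Elmhurst: Elmhurst wins 25–10.
Dover vs Irvine: Dover wins 24–11.
Dover vs Avon: Dover wins 18–17.
Dover vs Linden: Linden wins 28–7.
Harrow vs Elmhurst: Elmhurst wins 24–11.
Harrow vs Irvine: Harrow wins 18–17.
Harrow vs Avon: Avon wins 18–17.
Harrow vs Linden: Harrow wins 21–14.
Elmhurst vs Irvine: Elmhurst wins 25–10.
Elmhurst vs Avon: Elmhurst wins 24–11.
Elmhurst vs Linden: Elmhurst wins 24–11.
Irvine vs Avon: Irvine wins 18–17.
Irvine vs Linden: Linden wins 18–17.
Avon vs Linden: Linden wins 18–17.
Elmhurst beats each rival — Dover (25–10), Harrow (24–11), Irvine (25–10), Avon (24–11), Linden (24–11) — so Elmhurst is the Condorcet winner.

Elmhurst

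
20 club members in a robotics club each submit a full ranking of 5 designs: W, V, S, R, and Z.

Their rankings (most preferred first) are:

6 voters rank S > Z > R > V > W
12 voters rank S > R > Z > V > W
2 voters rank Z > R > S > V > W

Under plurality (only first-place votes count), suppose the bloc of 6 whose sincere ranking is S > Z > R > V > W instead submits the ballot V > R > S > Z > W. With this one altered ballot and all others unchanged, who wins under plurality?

S

First-place totals with the altered ballot: W 0, V 6, S 12, R 0, Z 2.
The winner is unchanged: still S.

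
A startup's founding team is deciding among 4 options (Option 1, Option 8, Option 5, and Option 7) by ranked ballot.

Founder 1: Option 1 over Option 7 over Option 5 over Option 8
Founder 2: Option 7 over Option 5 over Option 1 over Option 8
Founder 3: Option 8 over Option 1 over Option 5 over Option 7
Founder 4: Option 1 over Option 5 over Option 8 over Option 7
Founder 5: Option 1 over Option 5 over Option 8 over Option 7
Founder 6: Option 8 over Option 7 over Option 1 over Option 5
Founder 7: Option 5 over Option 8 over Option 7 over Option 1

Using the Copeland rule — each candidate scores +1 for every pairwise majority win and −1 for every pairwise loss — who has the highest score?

Option 1

Pairwise results:
  Option 1 vs Option 8: Option 1 wins 4–3.
  Option 1 vs Option 5: Option 1 wins 5–2.
  Option 1 vs Option 7: Option 1 wins 4–3.
  Option 8 vs Option 5: Option 5 wins 5–2.
  Option 8 vs Option 7: Option 8 wins 5–2.
  Option 5 vs Option 7: Option 5 wins 4–3.
Copeland scores (wins − losses):
  Option 1: 3 − 0 = 3
  Option 8: 1 − 2 = -1
  Option 5: 2 − 1 = 1
  Option 7: 0 − 3 = -3
Option 1 has the best Copeland score.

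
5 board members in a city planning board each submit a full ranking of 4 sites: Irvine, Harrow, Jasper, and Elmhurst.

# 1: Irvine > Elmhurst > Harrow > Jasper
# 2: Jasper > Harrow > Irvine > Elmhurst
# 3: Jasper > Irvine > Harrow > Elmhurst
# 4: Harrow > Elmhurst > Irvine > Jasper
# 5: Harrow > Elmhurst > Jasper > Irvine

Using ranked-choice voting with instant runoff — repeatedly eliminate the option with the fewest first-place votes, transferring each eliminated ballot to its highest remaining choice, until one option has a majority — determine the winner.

Harrow

Round 1: Harrow 2, Jasper 2, Irvine 1, Elmhurst 0. Elmhurst has the fewest and is eliminated.
Round 2: Harrow 2, Jasper 2, Irvine 1. Irvine has the fewest and is eliminated.
Round 3: Harrow 3, Jasper 2. Harrow has a majority.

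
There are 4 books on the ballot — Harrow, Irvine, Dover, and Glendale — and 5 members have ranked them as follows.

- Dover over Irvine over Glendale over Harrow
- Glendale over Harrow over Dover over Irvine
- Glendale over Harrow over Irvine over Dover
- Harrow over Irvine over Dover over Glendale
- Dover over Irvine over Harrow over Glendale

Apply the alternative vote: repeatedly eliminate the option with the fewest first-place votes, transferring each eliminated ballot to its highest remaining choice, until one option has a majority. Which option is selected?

Dover

Round 1: Dover 2, Glendale 2, Harrow 1, Irvine 0. Irvine has the fewest and is eliminated.
Round 2: Dover 2, Glendale 2, Harrow 1. Harrow has the fewest and is eliminated.
Round 3: Dover 3, Glendale 2. Dover has a majority.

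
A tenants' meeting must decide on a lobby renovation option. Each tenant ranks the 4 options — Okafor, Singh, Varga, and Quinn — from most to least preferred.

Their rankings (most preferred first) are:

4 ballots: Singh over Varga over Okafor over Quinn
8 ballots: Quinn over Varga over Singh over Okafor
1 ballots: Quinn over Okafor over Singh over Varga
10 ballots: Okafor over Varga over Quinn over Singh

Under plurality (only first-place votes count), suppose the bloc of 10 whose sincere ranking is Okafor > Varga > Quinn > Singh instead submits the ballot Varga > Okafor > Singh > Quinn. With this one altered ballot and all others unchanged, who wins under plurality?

First-place totals with the altered ballot: Okafor 0, Singh 4, Varga 10, Quinn 9.
The switch changes the winner from Okafor to Varga.

Varga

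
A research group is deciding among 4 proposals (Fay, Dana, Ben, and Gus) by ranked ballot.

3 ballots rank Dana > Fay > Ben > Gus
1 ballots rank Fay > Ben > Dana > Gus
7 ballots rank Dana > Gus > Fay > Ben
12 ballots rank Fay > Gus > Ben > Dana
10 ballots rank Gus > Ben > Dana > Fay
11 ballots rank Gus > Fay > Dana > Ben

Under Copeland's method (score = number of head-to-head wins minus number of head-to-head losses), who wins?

Gus

Pairwise results:
  Fay vs Dana: Fay wins 24–20.
  Fay vs Ben: Fay wins 34–10.
  Fay vs Gus: Gus wins 28–16.
  Dana vs Ben: Ben wins 23–21.
  Dana vs Gus: Gus wins 33–11.
  Ben vs Gus: Gus wins 40–4.
Copeland scores (wins − losses):
  Fay: 2 − 1 = 1
  Dana: 0 − 3 = -3
  Ben: 1 − 2 = -1
  Gus: 3 − 0 = 3
Gus has the best Copeland score.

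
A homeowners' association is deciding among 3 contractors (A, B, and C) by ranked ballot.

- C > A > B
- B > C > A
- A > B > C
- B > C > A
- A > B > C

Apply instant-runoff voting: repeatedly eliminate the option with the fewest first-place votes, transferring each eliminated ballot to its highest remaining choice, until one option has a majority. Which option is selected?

A

Round 1: A 2, B 2, C 1. C has the fewest and is eliminated.
Round 2: A 3, B 2. A has a majority.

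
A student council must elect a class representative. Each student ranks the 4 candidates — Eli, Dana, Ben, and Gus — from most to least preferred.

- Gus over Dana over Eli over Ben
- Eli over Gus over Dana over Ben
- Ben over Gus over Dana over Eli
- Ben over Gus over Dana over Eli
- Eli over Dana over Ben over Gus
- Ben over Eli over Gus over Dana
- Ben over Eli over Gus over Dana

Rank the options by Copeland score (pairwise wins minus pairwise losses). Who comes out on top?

Pairwise results:
  Eli vs Dana: Eli wins 4–3.
  Eli vs Ben: Ben wins 4–3.
  Eli vs Gus: Eli wins 4–3.
  Dana vs Ben: Ben wins 4–3.
  Dana vs Gus: Gus wins 6–1.
  Ben vs Gus: Ben wins 5–2.
Copeland scores (wins − losses):
  Eli: 2 − 1 = 1
  Dana: 0 − 3 = -3
  Ben: 3 − 0 = 3
  Gus: 1 − 2 = -1
Ben has the best Copeland score.

Ben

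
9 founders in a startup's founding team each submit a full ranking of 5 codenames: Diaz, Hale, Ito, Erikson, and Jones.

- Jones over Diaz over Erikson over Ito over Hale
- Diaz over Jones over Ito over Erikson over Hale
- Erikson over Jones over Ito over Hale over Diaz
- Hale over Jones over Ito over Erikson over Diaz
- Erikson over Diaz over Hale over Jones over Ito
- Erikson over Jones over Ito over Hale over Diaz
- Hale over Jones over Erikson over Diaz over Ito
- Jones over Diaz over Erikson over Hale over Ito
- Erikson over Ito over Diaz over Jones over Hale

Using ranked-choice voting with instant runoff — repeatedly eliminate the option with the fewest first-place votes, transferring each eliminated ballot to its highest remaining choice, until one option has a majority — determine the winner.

Jones

Round 1: Erikson 4, Hale 2, Jones 2, Diaz 1, Ito 0. Ito has the fewest and is eliminated.
Round 2: Erikson 4, Hale 2, Jones 2, Diaz 1. Diaz has the fewest and is eliminated.
Round 3: Erikson 4, Jones 3, Hale 2. Hale has the fewest and is eliminated.
Round 4: Jones 5, Erikson 4. Jones has a majority.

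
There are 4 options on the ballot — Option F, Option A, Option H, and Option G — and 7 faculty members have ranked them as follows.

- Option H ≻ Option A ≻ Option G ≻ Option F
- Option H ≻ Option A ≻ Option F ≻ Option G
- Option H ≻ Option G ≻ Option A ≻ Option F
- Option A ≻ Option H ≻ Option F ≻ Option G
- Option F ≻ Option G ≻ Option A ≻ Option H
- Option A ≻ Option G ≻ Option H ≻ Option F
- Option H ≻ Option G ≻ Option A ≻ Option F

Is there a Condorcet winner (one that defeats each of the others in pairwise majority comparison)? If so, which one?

Option H

Head-to-head results (7 voters total):
Option F vs Option A: Option A wins 6–1.
Option F vs Option H: Option H wins 6–1.
Option F vs Option G: Option G wins 4–3.
Option A vs Option H: Option H wins 4–3.
Option A vs Option G: Option A wins 4–3.
Option H vs Option G: Option H wins 5–2.
Option H beats each rival — Option F (6–1), Option A (4–3), Option G (5–2) — so Option H is the Condorcet winner.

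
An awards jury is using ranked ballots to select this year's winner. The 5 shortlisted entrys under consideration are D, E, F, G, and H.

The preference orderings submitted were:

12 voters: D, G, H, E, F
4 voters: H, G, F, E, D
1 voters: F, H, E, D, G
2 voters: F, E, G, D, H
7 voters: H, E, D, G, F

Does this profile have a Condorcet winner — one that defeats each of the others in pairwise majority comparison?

Head-to-head results (26 voters total):
D vs E: E wins 14–12.
D vs F: D wins 19–7.
D vs G: D wins 20–6.
D vs H: D wins 14–12.
E vs F: E wins 19–7.
E vs G: G wins 16–10.
E vs H: H wins 24–2.
F vs G: G wins 23–3.
F vs H: H wins 23–3.
G vs H: G wins 14–12.
No candidate beats all others: D beats G beats E beats D, a majority cycle.

No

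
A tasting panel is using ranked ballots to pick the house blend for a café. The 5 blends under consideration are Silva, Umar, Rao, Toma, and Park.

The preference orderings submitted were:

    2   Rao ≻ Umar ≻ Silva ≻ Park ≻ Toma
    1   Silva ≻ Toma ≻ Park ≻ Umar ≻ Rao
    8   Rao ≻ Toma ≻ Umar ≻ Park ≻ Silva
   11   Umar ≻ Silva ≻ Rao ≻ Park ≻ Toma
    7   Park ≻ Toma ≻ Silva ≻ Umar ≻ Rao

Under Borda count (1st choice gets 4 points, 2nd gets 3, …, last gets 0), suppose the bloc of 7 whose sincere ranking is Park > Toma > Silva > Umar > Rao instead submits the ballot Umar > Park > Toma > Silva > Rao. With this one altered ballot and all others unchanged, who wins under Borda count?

Borda totals with the altered ballot: Silva 48, Umar 95, Rao 62, Toma 41, Park 44.
The winner is unchanged: still Umar.

Umar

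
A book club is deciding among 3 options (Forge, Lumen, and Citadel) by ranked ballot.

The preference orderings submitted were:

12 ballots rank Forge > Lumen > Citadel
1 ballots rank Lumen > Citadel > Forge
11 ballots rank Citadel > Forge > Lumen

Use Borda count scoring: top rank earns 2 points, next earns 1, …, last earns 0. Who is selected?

Borda scores:
  Forge: 12·2 + 0 + 11·1 = 35
  Lumen: 12·1 + 2 + 11·0 = 14
  Citadel: 12·0 + 1 + 11·2 = 23
Forge has the highest total.

Forge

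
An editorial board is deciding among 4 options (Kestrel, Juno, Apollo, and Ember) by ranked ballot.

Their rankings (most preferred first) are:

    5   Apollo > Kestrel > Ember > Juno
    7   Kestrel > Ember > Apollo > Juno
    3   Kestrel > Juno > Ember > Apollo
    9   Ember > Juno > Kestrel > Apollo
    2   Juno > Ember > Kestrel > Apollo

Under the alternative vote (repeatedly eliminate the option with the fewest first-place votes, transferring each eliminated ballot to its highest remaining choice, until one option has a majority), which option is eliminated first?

Juno

Round 1: Kestrel 10, Ember 9, Apollo 5, Juno 2. Juno has the fewest and is eliminated.
Round 2: Ember 11, Kestrel 10, Apollo 5. Apollo has the fewest and is eliminated.
Round 3: Kestrel 15, Ember 11. Kestrel has a majority.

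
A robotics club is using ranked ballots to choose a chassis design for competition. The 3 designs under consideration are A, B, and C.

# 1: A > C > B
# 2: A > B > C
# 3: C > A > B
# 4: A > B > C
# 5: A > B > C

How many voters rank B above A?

0

Ballots ranking B above A: 0.
Ballots ranking A above B: 5.
So 0 of 5 voters prefer B to A.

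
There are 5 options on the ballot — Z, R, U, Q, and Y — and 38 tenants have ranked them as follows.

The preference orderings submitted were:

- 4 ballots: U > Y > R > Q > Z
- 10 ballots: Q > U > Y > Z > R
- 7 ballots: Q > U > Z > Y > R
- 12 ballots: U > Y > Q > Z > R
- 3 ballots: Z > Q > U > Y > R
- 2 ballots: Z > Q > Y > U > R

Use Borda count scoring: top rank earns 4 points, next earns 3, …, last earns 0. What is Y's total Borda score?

82

Borda scores:
  Z: 4·0 + 10·1 + 7·2 + 12·1 + 3·4 + 2·4 = 56
  R: 4·2 + 10·0 + 7·0 + 12·0 + 3·0 + 2·0 = 8
  U: 4·4 + 10·3 + 7·3 + 12·4 + 3·2 + 2·1 = 123
  Q: 4·1 + 10·4 + 7·4 + 12·2 + 3·3 + 2·3 = 111
  Y: 4·3 + 10·2 + 7·1 + 12·3 + 3·1 + 2·2 = 82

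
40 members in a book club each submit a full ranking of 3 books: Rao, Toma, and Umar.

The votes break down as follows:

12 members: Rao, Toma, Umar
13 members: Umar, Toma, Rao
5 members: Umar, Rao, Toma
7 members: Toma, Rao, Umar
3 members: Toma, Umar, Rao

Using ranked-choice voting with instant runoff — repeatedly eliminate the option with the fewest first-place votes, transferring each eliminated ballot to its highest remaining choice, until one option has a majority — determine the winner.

Round 1: Umar 18, Rao 12, Toma 10. Toma has the fewest and is eliminated.
Round 2: Umar 21, Rao 19. Umar has a majority.

Umar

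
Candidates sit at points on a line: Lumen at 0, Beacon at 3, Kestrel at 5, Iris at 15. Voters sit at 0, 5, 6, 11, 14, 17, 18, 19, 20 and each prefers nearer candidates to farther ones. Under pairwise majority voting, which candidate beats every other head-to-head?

Iris

With single-peaked preferences on a line, the Condorcet winner is the candidate closest to the median voter.
The median voter (position 14) is closest to Iris at 15.
Check: Iris vs Kestrel — voters closer to Iris: 6 of 9.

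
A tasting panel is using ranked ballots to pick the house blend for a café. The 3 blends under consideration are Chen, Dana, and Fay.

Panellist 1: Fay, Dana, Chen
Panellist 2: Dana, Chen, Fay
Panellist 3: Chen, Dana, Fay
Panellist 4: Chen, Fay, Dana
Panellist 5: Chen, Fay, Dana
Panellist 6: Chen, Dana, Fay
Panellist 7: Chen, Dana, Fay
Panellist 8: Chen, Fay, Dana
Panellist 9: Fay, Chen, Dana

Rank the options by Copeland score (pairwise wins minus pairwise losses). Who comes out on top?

Pairwise results:
  Chen vs Dana: Chen wins 7–2.
  Chen vs Fay: Chen wins 7–2.
  Dana vs Fay: Fay wins 5–4.
Copeland scores (wins − losses):
  Chen: 2 − 0 = 2
  Dana: 0 − 2 = -2
  Fay: 1 − 1 = 0
Chen has the best Copeland score.

Chen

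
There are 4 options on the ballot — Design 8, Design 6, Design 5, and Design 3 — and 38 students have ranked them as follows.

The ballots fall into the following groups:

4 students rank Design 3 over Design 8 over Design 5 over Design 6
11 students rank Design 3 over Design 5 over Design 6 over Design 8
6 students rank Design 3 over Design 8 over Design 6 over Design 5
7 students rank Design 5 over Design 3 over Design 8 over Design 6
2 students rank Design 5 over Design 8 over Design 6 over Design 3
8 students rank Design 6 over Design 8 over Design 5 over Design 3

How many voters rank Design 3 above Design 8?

Ballots ranking Design 3 above Design 8: 4+11+6+7 = 28.
Ballots ranking Design 8 above Design 3: 2+8 = 10.
So 28 of 38 voters prefer Design 3 to Design 8.

28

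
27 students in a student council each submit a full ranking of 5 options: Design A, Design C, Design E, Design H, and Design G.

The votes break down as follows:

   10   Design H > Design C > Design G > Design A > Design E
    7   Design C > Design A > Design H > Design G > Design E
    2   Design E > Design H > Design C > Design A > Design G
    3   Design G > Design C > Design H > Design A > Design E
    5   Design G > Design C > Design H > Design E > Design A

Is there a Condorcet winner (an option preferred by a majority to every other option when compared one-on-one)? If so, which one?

Head-to-head results (27 voters total):
Design A vs Design C: Design C wins 27–0.
Design A vs Design E: Design A wins 20–7.
Design A vs Design H: Design H wins 20–7.
Design A vs Design G: Design G wins 18–9.
Design C vs Design E: Design C wins 25–2.
Design C vs Design H: Design C wins 15–12.
Design C vs Design G: Design C wins 19–8.
Design E vs Design H: Design H wins 25–2.
Design E vs Design G: Design G wins 25–2.
Design H vs Design G: Design H wins 19–8.
Design C beats each rival — Design A (27–0), Design E (25–2), Design H (15–12), Design G (19–8) — so Design C is the Condorcet winner.

Design C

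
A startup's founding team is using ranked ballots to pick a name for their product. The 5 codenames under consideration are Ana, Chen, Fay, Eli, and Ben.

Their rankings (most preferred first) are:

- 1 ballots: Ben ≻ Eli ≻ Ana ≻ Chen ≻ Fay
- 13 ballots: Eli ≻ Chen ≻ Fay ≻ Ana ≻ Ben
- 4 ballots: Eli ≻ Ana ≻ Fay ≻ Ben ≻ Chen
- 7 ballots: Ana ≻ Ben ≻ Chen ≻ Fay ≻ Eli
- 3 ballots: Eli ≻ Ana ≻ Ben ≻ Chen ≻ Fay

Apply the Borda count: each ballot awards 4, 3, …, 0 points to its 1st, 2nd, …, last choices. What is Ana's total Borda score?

64

Borda scores:
  Ana: 2 + 13·1 + 4·3 + 7·4 + 3·3 = 64
  Chen: 1 + 13·3 + 4·0 + 7·2 + 3·1 = 57
  Fay: 0 + 13·2 + 4·2 + 7·1 + 3·0 = 41
  Eli: 3 + 13·4 + 4·4 + 7·0 + 3·4 = 83
  Ben: 4 + 13·0 + 4·1 + 7·3 + 3·2 = 35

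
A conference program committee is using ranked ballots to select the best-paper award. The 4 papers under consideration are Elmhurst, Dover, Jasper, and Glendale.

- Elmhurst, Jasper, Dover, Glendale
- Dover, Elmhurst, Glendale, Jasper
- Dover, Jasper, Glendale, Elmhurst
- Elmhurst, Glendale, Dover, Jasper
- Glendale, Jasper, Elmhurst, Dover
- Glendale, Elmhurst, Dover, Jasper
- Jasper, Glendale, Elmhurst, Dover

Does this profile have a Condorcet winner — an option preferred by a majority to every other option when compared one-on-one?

Head-to-head results (7 voters total):
Elmhurst vs Dover: Elmhurst wins 5–2.
Elmhurst vs Jasper: Elmhurst wins 4–3.
Elmhurst vs Glendale: Glendale wins 4–3.
Dover vs Jasper: Dover wins 4–3.
Dover vs Glendale: Glendale wins 4–3.
Jasper vs Glendale: Glendale wins 4–3.
Glendale beats each rival — Elmhurst (4–3), Dover (4–3), Jasper (4–3) — so Glendale is the Condorcet winner.

Yes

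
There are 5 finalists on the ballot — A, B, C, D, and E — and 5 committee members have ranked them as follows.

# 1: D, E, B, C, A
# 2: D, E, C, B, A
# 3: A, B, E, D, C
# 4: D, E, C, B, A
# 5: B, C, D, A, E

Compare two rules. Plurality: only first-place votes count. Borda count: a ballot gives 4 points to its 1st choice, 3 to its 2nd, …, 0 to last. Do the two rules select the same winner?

Yes

Plurality first-place counts: A 1, B 1, C 0, D 3, E 0 → D.
Borda totals: A 5, B 11, C 8, D 15, E 11 → D.
The two rules agree on D.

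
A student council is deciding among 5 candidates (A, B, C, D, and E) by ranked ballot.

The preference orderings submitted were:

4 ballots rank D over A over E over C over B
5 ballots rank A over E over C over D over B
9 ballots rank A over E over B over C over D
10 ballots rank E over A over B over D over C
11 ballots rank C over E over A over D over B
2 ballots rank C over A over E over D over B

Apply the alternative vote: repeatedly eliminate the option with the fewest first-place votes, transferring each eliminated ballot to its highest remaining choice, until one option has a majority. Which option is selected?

A

Round 1: A 14, C 13, E 10, D 4, B 0. B has the fewest and is eliminated.
Round 2: A 14, C 13, E 10, D 4. D has the fewest and is eliminated.
Round 3: A 18, C 13, E 10. E has the fewest and is eliminated.
Round 4: A 28, C 13. A has a majority.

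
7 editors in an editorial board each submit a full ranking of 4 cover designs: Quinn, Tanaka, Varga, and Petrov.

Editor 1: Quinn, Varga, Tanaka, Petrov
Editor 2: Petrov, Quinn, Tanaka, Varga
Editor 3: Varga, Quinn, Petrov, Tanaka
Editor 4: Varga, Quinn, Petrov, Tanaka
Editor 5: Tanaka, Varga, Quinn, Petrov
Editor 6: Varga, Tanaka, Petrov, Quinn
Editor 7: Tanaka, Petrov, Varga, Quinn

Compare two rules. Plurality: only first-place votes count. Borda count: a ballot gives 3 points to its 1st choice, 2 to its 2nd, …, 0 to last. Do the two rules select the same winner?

Plurality first-place counts: Quinn 1, Tanaka 2, Varga 3, Petrov 1 → Varga.
Borda totals: Quinn 10, Tanaka 10, Varga 14, Petrov 8 → Varga.
The two rules agree on Varga.

Yes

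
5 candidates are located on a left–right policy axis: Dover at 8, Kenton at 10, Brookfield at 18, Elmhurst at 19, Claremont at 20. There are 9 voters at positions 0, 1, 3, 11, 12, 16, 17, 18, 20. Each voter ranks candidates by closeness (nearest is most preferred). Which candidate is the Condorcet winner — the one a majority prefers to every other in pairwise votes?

With single-peaked preferences on a line, the Condorcet winner is the candidate closest to the median voter.
The median voter (position 12) is closest to Kenton at 10.
Check: Kenton vs Brookfield — voters closer to Kenton: 5 of 9.

Kenton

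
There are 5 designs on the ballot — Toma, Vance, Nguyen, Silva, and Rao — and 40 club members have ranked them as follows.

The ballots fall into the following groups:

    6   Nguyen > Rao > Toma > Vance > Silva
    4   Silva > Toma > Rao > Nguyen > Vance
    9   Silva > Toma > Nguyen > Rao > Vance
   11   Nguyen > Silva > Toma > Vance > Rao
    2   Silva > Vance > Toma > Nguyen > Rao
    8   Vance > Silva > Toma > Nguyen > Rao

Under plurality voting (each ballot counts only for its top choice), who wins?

Nguyen

First-place vote totals:
  Toma: 0
  Vance: 8
  Nguyen: 17
  Silva: 15
  Rao: 0
Nguyen has the most first-place votes.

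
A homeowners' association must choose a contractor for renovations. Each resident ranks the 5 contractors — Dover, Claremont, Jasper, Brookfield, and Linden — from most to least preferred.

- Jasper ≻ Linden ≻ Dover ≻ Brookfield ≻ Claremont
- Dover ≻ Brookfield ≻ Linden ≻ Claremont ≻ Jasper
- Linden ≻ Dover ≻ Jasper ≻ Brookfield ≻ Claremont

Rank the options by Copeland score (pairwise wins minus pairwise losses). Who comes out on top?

Pairwise results:
  Dover vs Claremont: Dover wins 3–0.
  Dover vs Jasper: Dover wins 2–1.
  Dover vs Brookfield: Dover wins 3–0.
  Dover vs Linden: Linden wins 2–1.
  Claremont vs Jasper: Jasper wins 2–1.
  Claremont vs Brookfield: Brookfield wins 3–0.
  Claremont vs Linden: Linden wins 3–0.
  Jasper vs Brookfield: Jasper wins 2–1.
  Jasper vs Linden: Linden wins 2–1.
  Brookfield vs Linden: Linden wins 2–1.
Copeland scores (wins − losses):
  Dover: 3 − 1 = 2
  Claremont: 0 − 4 = -4
  Jasper: 2 − 2 = 0
  Brookfield: 1 − 3 = -2
  Linden: 4 − 0 = 4
Linden has the best Copeland score.

Linden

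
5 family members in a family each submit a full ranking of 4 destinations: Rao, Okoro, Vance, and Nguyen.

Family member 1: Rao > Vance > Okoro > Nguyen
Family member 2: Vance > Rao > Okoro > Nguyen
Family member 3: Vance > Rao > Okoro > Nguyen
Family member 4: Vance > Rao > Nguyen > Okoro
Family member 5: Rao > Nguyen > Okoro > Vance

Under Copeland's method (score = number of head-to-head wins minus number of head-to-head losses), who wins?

Vance

Pairwise results:
  Rao vs Okoro: Rao wins 5–0.
  Rao vs Vance: Vance wins 3–2.
  Rao vs Nguyen: Rao wins 5–0.
  Okoro vs Vance: Vance wins 4–1.
  Okoro vs Nguyen: Okoro wins 3–2.
  Vance vs Nguyen: Vance wins 4–1.
Copeland scores (wins − losses):
  Rao: 2 − 1 = 1
  Okoro: 1 − 2 = -1
  Vance: 3 − 0 = 3
  Nguyen: 0 − 3 = -3
Vance has the best Copeland score.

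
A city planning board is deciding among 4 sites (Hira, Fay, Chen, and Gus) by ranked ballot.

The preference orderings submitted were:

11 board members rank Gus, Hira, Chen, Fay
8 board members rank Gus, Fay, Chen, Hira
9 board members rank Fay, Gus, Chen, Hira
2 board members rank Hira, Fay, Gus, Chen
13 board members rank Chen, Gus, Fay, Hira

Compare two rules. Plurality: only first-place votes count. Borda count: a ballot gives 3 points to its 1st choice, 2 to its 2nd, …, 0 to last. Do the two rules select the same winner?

Plurality first-place counts: Hira 2, Fay 9, Chen 13, Gus 19 → Gus.
Borda totals: Hira 28, Fay 60, Chen 67, Gus 103 → Gus.
The two rules agree on Gus.

Yes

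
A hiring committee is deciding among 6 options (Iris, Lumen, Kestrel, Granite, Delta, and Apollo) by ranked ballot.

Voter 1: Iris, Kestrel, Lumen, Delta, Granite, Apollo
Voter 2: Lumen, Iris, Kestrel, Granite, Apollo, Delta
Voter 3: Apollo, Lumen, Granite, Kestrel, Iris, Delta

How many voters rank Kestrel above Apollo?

Ballots ranking Kestrel above Apollo: 2.
Ballots ranking Apollo above Kestrel: 1.
So 2 of 3 voters prefer Kestrel to Apollo.

2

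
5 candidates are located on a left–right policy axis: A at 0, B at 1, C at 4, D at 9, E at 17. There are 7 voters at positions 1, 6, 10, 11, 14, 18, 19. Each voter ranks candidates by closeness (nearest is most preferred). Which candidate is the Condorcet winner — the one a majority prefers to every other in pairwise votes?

With single-peaked preferences on a line, the Condorcet winner is the candidate closest to the median voter.
The median voter (position 11) is closest to D at 9.
Check: D vs A — voters closer to D: 6 of 7.

D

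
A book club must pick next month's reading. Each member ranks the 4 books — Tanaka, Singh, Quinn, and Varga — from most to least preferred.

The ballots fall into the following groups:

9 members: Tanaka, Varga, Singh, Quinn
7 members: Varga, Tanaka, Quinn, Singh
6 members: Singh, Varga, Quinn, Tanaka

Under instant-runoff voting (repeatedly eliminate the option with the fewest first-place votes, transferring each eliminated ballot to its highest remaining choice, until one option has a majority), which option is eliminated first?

Quinn

Round 1: Tanaka 9, Varga 7, Singh 6, Quinn 0. Quinn has the fewest and is eliminated.
Round 2: Tanaka 9, Varga 7, Singh 6. Singh has the fewest and is eliminated.
Round 3: Varga 13, Tanaka 9. Varga has a majority.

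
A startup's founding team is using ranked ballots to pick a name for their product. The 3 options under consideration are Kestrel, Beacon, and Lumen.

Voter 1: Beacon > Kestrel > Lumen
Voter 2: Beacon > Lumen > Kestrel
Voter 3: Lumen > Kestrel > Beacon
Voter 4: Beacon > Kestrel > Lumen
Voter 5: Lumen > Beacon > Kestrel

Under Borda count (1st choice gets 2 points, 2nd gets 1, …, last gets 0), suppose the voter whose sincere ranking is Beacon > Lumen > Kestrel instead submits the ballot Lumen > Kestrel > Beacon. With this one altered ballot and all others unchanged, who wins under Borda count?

Borda totals with the altered ballot: Kestrel 4, Beacon 5, Lumen 6.
The switch changes the winner from Beacon to Lumen.

Lumen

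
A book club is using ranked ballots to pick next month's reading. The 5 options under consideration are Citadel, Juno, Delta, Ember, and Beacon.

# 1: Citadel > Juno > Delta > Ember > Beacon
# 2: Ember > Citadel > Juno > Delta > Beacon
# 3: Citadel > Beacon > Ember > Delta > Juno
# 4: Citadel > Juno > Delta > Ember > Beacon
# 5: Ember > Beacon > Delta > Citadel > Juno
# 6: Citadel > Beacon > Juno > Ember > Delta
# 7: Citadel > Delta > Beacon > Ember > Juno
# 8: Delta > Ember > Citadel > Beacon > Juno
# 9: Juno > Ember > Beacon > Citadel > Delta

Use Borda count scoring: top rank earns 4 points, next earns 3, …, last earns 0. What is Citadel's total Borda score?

27

Borda scores:
  Citadel: 4 + 3 + 4 + 4 + 1 + 4 + 4 + 2 + 1 = 27
  Juno: 3 + 2 + 0 + 3 + 0 + 2 + 0 + 0 + 4 = 14
  Delta: 2 + 1 + 1 + 2 + 2 + 0 + 3 + 4 + 0 = 15
  Ember: 1 + 4 + 2 + 1 + 4 + 1 + 1 + 3 + 3 = 20
  Beacon: 0 + 0 + 3 + 0 + 3 + 3 + 2 + 1 + 2 = 14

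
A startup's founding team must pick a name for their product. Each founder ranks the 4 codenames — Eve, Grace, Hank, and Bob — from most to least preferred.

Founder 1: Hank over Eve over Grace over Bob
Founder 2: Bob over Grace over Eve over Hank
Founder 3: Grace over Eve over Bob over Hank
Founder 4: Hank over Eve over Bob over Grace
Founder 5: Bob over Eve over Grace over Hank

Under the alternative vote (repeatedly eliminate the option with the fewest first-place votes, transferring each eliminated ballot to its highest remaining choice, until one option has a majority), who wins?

Bob

Round 1: Hank 2, Bob 2, Grace 1, Eve 0. Eve has the fewest and is eliminated.
Round 2: Hank 2, Bob 2, Grace 1. Grace has the fewest and is eliminated.
Round 3: Bob 3, Hank 2. Bob has a majority.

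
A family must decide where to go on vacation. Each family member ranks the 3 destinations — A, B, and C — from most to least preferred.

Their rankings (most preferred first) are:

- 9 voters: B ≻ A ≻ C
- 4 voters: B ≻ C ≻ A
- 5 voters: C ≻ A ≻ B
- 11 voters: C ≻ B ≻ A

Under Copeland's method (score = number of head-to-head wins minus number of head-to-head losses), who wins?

Pairwise results:
  A vs B: B wins 24–5.
  A vs C: C wins 20–9.
  B vs C: C wins 16–13.
Copeland scores (wins − losses):
  A: 0 − 2 = -2
  B: 1 − 1 = 0
  C: 2 − 0 = 2
C has the best Copeland score.

C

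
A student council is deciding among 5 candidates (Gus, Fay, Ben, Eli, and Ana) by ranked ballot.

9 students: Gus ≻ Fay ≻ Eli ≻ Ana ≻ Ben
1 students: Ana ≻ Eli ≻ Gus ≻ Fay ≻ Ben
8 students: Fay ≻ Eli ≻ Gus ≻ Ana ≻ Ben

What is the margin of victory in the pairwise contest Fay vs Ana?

16

Ballots ranking Fay above Ana: 9+8 = 17.
Ballots ranking Ana above Fay: 1.
Fay wins 17–1, a margin of 16.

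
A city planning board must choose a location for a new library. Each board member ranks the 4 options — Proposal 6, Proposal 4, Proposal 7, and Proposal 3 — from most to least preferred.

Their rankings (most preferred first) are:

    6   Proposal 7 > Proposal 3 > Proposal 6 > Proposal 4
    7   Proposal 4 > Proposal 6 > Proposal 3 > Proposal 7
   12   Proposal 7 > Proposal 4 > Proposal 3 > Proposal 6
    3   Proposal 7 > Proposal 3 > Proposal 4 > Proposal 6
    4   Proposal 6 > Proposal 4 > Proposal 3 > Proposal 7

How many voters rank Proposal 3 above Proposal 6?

21

Ballots ranking Proposal 3 above Proposal 6: 6+12+3 = 21.
Ballots ranking Proposal 6 above Proposal 3: 7+4 = 11.
So 21 of 32 voters prefer Proposal 3 to Proposal 6.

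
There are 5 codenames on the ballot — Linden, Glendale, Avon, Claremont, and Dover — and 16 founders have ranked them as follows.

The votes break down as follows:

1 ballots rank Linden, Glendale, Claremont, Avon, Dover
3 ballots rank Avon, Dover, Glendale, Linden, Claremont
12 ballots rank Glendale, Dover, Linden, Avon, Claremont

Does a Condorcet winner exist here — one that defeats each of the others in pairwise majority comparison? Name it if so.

Glendale

Head-to-head results (16 voters total):
Linden vs Glendale: Glendale wins 15–1.
Linden vs Avon: Linden wins 13–3.
Linden vs Claremont: Linden wins 16–0.
Linden vs Dover: Dover wins 15–1.
Glendale vs Avon: Glendale wins 13–3.
Glendale vs Claremont: Glendale wins 16–0.
Glendale vs Dover: Glendale wins 13–3.
Avon vs Claremont: Avon wins 15–1.
Avon vs Dover: Dover wins 12–4.
Claremont vs Dover: Dover wins 15–1.
Glendale beats each rival — Linden (15–1), Avon (13–3), Claremont (16–0), Dover (13–3) — so Glendale is the Condorcet winner.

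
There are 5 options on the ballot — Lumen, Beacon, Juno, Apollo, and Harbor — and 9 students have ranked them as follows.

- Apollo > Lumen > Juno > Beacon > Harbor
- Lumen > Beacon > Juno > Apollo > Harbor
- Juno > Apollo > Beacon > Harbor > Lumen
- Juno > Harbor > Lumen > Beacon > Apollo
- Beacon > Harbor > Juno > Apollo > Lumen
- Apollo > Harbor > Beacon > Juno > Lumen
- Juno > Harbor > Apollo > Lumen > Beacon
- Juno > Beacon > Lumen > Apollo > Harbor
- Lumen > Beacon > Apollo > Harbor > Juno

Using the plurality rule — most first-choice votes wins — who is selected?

Juno

First-place vote totals:
  Lumen: 2
  Beacon: 1
  Juno: 4
  Apollo: 2
  Harbor: 0
Juno has the most first-place votes.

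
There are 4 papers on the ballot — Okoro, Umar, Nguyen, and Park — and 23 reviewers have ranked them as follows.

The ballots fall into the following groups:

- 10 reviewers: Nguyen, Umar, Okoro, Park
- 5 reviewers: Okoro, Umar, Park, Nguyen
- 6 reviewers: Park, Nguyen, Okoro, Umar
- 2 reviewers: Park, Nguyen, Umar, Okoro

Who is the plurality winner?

Nguyen

First-place vote totals:
  Okoro: 5
  Umar: 0
  Nguyen: 10
  Park: 8
Nguyen has the most first-place votes.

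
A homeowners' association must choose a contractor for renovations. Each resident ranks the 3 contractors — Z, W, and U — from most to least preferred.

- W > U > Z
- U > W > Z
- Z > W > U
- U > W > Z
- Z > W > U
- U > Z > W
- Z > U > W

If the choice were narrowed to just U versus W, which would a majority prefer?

U

Ballots ranking U above W: 4.
Ballots ranking W above U: 3.
U wins the head-to-head, 4–3.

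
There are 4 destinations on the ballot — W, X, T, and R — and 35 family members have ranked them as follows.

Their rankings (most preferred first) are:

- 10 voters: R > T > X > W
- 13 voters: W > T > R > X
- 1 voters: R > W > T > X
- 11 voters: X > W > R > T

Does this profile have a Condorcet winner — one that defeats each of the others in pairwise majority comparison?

Head-to-head results (35 voters total):
W vs X: X wins 21–14.
W vs T: W wins 25–10.
W vs R: W wins 24–11.
X vs T: T wins 24–11.
X vs R: R wins 24–11.
T vs R: R wins 22–13.
No candidate beats all others: W beats T beats X beats W, a majority cycle.

No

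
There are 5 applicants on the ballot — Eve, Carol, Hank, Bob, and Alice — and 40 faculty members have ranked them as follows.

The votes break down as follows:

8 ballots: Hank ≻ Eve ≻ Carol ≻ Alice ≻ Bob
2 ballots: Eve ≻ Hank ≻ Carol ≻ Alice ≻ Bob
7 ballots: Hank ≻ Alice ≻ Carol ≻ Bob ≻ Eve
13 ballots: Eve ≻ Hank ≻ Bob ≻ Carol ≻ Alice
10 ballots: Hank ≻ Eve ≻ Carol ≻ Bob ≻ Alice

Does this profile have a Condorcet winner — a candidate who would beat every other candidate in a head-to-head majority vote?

Yes

Head-to-head results (40 voters total):
Eve vs Carol: Eve wins 33–7.
Eve vs Hank: Hank wins 25–15.
Eve vs Bob: Eve wins 33–7.
Eve vs Alice: Eve wins 33–7.
Carol vs Hank: Hank wins 40–0.
Carol vs Bob: Carol wins 27–13.
Carol vs Alice: Carol wins 33–7.
Hank vs Bob: Hank wins 40–0.
Hank vs Alice: Hank wins 40–0.
Bob vs Alice: Bob wins 23–17.
Hank beats each rival — Eve (25–15), Carol (40–0), Bob (40–0), Alice (40–0) — so Hank is the Condorcet winner.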